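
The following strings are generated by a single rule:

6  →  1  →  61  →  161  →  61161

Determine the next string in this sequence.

From term 3 onward, concatenate the second-to-last term with the last: 6·1 = 61, 1·61 = 161, …
Continuing: 161 · 61161 gives term 6.

16161161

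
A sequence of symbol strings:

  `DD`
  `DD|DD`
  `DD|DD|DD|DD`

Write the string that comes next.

s(k+1) = s(k)·|·s(k) — each term doubles the last with '|' between the halves.
One more doubling of DD|DD|DD|DD gives the answer.

DD|DD|DD|DD|DD|DD|DD|DD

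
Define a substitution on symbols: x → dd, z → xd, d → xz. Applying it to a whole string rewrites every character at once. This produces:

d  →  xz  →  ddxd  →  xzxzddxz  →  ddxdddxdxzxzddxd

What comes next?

xzxzddxzxzxzddxzddxdddxdxzxzddxz

Replace each of the 16 characters of ddxdddxdxzxzddxd in place — xz xz dd xz xz xz dd xz dd xd dd xd xz xz dd xz — and concatenate.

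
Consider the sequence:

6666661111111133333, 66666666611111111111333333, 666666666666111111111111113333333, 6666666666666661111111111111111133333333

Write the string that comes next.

The n-th term is 3n 6's then 3n+2 1's then n+3 3's, where the shown terms are n = 2, 3, 4, 5.
At n = 6 the blocks have lengths 18, 20, 9.

66666666666666666611111111111111111111333333333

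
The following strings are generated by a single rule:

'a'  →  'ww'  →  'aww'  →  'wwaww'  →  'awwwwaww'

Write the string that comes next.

From term 3 onward, concatenate the second-to-last term with the last: a·ww = aww, ww·aww = wwaww, …
So term 6 is wwaww·awwwwaww.

wwawwawwwwaww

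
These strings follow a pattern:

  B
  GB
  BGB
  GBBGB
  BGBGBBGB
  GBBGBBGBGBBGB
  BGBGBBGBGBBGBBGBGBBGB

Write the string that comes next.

GBBGBBGBGBBGBBGBGBBGBGBBGBBGBGBBGB

Each term (from the third on) is the two preceding terms concatenated in order: term 3 = B·GB = BGB.
So term 8 is GBBGBBGBGBBGB·BGBGBBGBGBBGBBGBGBBGB.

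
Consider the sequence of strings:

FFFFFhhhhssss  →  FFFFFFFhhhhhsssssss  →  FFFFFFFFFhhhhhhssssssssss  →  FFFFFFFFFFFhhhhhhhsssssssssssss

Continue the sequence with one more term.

FFFFFFFFFFFFFhhhhhhhhssssssssssssssss

Reading off run lengths: F runs 5, 7, 9, 11; h runs 4, 5, 6, 7; s runs 4, 7, 10, 13 — each is linear in n (n = 1, 2, …).
For the next term, n = 5, so the run lengths are 13, 8, 16.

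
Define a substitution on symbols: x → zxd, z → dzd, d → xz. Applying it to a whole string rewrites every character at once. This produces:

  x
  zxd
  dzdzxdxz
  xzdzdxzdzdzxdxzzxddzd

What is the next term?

Replace each of the 21 characters of xzdzdxzdzdzxdxzzxddzd in place — zxd dzd xz dzd xz zxd dzd xz dzd xz dzd zxd xz zxd dzd dzd zxd xz xz dzd xz — and concatenate.

zxddzdxzdzdxzzxddzdxzdzdxzdzdzxdxzzxddzddzdzxdxzxzdzdxz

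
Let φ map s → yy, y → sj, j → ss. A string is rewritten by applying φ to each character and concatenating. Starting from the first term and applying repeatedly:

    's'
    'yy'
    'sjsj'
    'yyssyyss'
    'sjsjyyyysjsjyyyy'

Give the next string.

Rewriting the 16 symbols of sjsjyyyysjsjyyyy one by one yields yy ss yy ss sj sj sj sj yy ss yy ss sj sj sj sj; concatenated:

yyssyysssjsjsjsjyyssyysssjsjsjsj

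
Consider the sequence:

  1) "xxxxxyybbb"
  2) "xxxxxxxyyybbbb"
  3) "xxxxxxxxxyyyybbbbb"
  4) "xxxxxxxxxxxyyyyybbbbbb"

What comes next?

xxxxxxxxxxxxxyyyyyybbbbbbb

The n-th term is 2n+1 x's then n y's then n+1 b's, where the shown terms are n = 2, 3, 4, 5.
Setting n = 6 gives 13, 6, 7 characters in each block.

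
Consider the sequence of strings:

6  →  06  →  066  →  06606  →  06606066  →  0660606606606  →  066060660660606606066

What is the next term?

0660606606606066060660660606606606

Each term (from the third on) is the previous term followed by the one before it: term 3 = 06·6 = 066.
The next term joins 066060660660606606066 and 0660606606606.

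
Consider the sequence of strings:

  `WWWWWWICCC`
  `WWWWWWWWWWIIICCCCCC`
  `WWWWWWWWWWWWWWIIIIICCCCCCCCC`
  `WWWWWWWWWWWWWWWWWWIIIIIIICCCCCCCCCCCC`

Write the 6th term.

Term n consists of 4n+2 W's, followed by 2n-1 I's, followed by 3n C's (n = 1, 2, …).
For term 6, n = 6, so the run lengths are 26, 11, 18.

WWWWWWWWWWWWWWWWWWWWWWWWWWIIIIIIIIIIICCCCCCCCCCCCCCCCCC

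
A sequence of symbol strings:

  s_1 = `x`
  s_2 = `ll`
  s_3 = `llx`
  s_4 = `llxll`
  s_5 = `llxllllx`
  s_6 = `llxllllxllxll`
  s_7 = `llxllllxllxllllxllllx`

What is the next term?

This is a Fibonacci-style word recurrence s(k) = s(k−1)·s(k−2): e.g. ll·x = llx.
The next term joins llxllllxllxllllxllllx and llxllllxllxll.

llxllllxllxllllxllllxllxllllxllxll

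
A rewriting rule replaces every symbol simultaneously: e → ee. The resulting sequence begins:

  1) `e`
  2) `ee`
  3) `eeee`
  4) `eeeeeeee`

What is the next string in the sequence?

eeeeeeeeeeeeeeee

Rewriting each symbol of eeeeeeee: e→ee, e→ee, e→ee, e→ee, e→ee, e→ee, e→ee, e→ee, which concatenates to ee ee ee ee ee ee ee ee.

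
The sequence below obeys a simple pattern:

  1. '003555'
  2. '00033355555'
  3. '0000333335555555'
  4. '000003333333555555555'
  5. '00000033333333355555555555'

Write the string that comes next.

Each string has the form 0^{n+1} 3^{2n-1} 5^{2n+1} (n = 1, 2, …).
Setting n = 6 gives 7, 11, 13 characters in each block.

0000000333333333335555555555555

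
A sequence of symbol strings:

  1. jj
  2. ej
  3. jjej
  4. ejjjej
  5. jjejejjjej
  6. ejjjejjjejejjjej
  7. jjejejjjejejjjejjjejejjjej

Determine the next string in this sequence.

This is a Fibonacci-style word recurrence s(k) = s(k−2)·s(k−1): e.g. jj·ej = jjej.
Continuing: ejjjejjjejejjjej · jjejejjjejejjjejjjejejjjej gives term 8.

ejjjejjjejejjjejjjejejjjejejjjejjjejejjjej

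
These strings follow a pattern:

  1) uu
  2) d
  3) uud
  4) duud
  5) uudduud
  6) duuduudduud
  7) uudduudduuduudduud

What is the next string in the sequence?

duuduudduuduudduudduuduudduud

From term 3 onward, concatenate the second-to-last term with the last: uu·d = uud, d·uud = duud, …
So term 8 is duuduudduud·uudduudduuduudduud.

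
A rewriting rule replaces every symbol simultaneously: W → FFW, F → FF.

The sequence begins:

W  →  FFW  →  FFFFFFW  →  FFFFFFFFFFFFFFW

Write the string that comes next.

Replace each of the 15 characters of FFFFFFFFFFFFFFW in place — FF FF FF FF FF FF FF FF FF FF FF FF FF FF FFW — and concatenate.

FFFFFFFFFFFFFFFFFFFFFFFFFFFFFFW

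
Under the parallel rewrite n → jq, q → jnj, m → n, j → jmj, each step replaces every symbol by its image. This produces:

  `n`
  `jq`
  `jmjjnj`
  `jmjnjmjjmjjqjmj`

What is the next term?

Rewriting the 15 symbols of jmjnjmjjmjjqjmj one by one yields jmj n jmj jq jmj n jmj jmj n jmj jmj jnj jmj n jmj; concatenated:

jmjnjmjjqjmjnjmjjmjnjmjjmjjnjjmjnjmj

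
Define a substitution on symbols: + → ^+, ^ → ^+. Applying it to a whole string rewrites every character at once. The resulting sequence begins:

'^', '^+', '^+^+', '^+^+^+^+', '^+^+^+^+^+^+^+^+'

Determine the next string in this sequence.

Rewriting the 16 symbols of ^+^+^+^+^+^+^+^+ one by one yields ^+ ^+ ^+ ^+ ^+ ^+ ^+ ^+ ^+ ^+ ^+ ^+ ^+ ^+ ^+ ^+; concatenated:

^+^+^+^+^+^+^+^+^+^+^+^+^+^+^+^+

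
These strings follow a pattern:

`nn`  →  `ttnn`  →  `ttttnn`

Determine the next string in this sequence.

ttttttnn

Every step adds tt at the front: s(k+1) = tt·s(k).
One more step from ttttnn gives the answer.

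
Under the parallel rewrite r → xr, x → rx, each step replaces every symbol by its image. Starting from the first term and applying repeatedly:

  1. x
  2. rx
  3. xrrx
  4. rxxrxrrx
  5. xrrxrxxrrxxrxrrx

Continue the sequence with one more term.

Rewriting the 16 symbols of xrrxrxxrrxxrxrrx one by one yields rx xr xr rx xr rx rx xr xr rx rx xr rx xr xr rx; concatenated:

rxxrxrrxxrrxrxxrxrrxrxxrrxxrxrrx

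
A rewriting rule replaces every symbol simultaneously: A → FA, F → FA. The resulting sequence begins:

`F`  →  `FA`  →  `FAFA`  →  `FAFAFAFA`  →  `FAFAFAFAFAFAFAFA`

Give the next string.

Replace each of the 16 characters of FAFAFAFAFAFAFAFA in place — FA FA FA FA FA FA FA FA FA FA FA FA FA FA FA FA — and concatenate.

FAFAFAFAFAFAFAFAFAFAFAFAFAFAFAFA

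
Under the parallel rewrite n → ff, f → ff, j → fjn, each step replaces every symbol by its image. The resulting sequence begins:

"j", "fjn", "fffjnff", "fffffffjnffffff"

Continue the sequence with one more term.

φ(fffffffjnffffff) expands symbol-by-symbol to ff ff ff ff ff ff ff fjn ff ff ff ff ff ff ff; joining the 15 pieces gives the next term.

fffffffffffffffjnffffffffffffff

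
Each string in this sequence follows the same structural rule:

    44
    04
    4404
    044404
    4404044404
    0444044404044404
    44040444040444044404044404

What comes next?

This is a Fibonacci-style word recurrence s(k) = s(k−2)·s(k−1): e.g. 44·04 = 4404.
The next term joins 0444044404044404 and 44040444040444044404044404.

044404440404440444040444040444044404044404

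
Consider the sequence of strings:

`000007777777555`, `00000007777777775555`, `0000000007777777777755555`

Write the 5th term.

Reading off run lengths: 0 runs 5, 7, 9; 7 runs 7, 9, 11; 5 runs 3, 4, 5 — each is linear in n, where the shown terms are n = 3, 4, 5.
Setting n = 7 gives 13, 15, 7 characters in each block.

00000000000007777777777777775555555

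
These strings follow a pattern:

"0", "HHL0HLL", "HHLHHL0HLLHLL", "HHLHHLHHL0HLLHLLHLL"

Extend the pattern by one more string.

Each term wraps the previous one in HHL on the left and HLL on the right.
So the next term is HHL·HHLHHLHHL0HLLHLLHLL·HLL.

HHLHHLHHLHHL0HLLHLLHLLHLL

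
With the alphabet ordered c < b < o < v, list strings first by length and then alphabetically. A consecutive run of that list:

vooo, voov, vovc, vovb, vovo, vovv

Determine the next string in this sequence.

Find the rightmost character of vovv below v, bump it to the next letter, and reset everything to its right to c.

vvcc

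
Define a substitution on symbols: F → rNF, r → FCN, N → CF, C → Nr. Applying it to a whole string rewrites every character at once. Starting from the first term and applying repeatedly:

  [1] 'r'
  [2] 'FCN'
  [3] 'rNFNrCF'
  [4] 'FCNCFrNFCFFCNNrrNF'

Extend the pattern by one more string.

Rewriting the 18 symbols of FCNCFrNFCFFCNNrrNF one by one yields rNF Nr CF Nr rNF FCN CF rNF Nr rNF rNF Nr CF CF FCN FCN CF rNF; concatenated:

rNFNrCFNrrNFFCNCFrNFNrrNFrNFNrCFCFFCNFCNCFrNF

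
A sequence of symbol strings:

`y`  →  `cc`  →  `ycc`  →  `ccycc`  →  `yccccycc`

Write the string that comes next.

ccyccyccccycc

This is a Fibonacci-style word recurrence s(k) = s(k−2)·s(k−1): e.g. y·cc = ycc.
The next term joins ccycc and yccccycc.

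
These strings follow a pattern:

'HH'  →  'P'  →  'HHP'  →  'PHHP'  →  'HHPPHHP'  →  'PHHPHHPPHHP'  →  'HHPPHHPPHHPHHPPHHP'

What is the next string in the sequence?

PHHPHHPPHHPHHPPHHPPHHPHHPPHHP

Each term (from the third on) is the two preceding terms concatenated in order: term 3 = HH·P = HHP.
So term 8 is PHHPHHPPHHP·HHPPHHPPHHPHHPPHHP.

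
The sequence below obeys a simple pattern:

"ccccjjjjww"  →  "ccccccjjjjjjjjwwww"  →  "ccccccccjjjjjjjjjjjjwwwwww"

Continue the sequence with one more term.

ccccccccccjjjjjjjjjjjjjjjjwwwwwwww

The n-th term is 2n+2 c's then 4n j's then 2n w's (n = 1, 2, …).
For the next term, n = 4, so the run lengths are 10, 16, 8.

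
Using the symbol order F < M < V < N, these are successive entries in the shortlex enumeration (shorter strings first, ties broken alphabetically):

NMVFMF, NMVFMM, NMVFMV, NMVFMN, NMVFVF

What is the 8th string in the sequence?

NMVFVN

Stepping forward 3 times from NMVFVF: NMVFVF → NMVFVM → NMVFVV, then the target.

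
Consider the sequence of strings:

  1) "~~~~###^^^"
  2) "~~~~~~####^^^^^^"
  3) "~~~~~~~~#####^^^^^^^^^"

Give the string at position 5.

~~~~~~~~~~~~#######^^^^^^^^^^^^^^^

Reading off run lengths: ~ runs 4, 6, 8; # runs 3, 4, 5; ^ runs 3, 6, 9 — each is linear in n (n = 1, 2, …).
At n = 5 the blocks have lengths 12, 7, 15.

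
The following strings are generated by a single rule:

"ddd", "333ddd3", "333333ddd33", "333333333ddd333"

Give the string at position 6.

Each term wraps the previous one in 333 on the left and 3 on the right.
From 333333333ddd333, 2 further steps: 333333333ddd333 → 333333333333ddd3333 → (answer).

333333333333333ddd33333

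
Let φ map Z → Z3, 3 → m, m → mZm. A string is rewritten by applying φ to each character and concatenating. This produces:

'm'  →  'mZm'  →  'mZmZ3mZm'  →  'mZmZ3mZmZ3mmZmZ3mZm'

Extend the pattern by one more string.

Replace each of the 19 characters of mZmZ3mZmZ3mmZmZ3mZm in place — mZm Z3 mZm Z3 m mZm Z3 mZm Z3 m mZm mZm Z3 mZm Z3 m mZm Z3 mZm — and concatenate.

mZmZ3mZmZ3mmZmZ3mZmZ3mmZmmZmZ3mZmZ3mmZmZ3mZm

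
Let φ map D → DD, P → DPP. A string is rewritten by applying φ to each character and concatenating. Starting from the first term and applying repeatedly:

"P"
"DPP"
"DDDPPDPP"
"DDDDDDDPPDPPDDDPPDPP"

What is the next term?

DDDDDDDDDDDDDDDPPDPPDDDPPDPPDDDDDDDPPDPPDDDPPDPP

φ(DDDDDDDPPDPPDDDPPDPP) expands symbol-by-symbol to DD DD DD DD DD DD DD DPP DPP DD DPP DPP DD DD DD DPP DPP DD DPP DPP; joining the 20 pieces gives the next term.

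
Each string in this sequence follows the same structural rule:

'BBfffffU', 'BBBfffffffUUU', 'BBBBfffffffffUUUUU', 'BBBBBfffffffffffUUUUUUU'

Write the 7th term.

BBBBBBBBfffffffffffffffffUUUUUUUUUUUUU

The n-th term is n+1 B's then 2n+3 f's then 2n-1 U's (n = 1, 2, …).
Setting n = 7 gives 8, 17, 13 characters in each block.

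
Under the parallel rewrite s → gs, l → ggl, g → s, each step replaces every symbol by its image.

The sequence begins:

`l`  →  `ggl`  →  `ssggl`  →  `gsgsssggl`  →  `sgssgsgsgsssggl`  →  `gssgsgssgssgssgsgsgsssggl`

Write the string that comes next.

sgsgssgssgsgssgsgssgsgssgssgssgsgsgsssggl

φ(gssgsgssgssgssgsgsgsssggl) expands symbol-by-symbol to s gs gs s gs s gs gs s gs gs s gs gs s gs s gs s gs gs gs s s ggl; joining the 25 pieces gives the next term.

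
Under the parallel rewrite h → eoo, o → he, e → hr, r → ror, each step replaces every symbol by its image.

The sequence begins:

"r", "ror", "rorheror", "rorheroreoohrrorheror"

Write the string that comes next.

rorheroreoohrrorherorhrheheeoororrorheroreoohrrorheror

φ(rorheroreoohrrorheror) expands symbol-by-symbol to ror he ror eoo hr ror he ror hr he he eoo ror ror he ror eoo hr ror he ror; joining the 21 pieces gives the next term.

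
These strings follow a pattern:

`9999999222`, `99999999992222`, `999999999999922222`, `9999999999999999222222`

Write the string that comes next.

The n-th term is 3n+1 9's then n+1 2's, where the shown terms are n = 2, 3, 4, 5.
At n = 6 the blocks have lengths 19, 7.

99999999999999999992222222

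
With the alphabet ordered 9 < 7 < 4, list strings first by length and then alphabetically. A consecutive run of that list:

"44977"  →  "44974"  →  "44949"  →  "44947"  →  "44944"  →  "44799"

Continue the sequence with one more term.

Treat 44799 as a base-3 numeral over the given alphabet and add one, carrying through any trailing 4's.

44797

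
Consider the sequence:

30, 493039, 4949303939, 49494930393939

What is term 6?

4949494949303939393939

Each term wraps the previous one in 49 on the left and 39 on the right.
From 49494930393939, 2 further steps: 49494930393939 → 494949493039393939 → (answer).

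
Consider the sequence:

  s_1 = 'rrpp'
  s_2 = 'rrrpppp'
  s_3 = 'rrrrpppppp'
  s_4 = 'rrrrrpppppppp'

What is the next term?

Term n consists of n+1 r's, followed by 2n p's (n = 1, 2, …).
Setting n = 5 gives 6, 10 characters in each block.

rrrrrrpppppppppp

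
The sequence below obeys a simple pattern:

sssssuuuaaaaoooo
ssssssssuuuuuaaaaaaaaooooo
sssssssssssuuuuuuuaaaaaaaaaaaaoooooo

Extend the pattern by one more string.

ssssssssssssssuuuuuuuuuaaaaaaaaaaaaaaaaooooooo

Term n consists of 3n+2 s's, followed by 2n+1 u's, followed by 4n a's, followed by n+3 o's (n = 1, 2, …).
Setting n = 4 gives 14, 9, 16, 7 characters in each block.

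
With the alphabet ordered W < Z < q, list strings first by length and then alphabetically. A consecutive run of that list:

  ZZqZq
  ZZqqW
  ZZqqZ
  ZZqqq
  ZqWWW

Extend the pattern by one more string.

The successor of ZqWWW increments the rightmost position that isn't already q and resets every position after it to W.

ZqWWZ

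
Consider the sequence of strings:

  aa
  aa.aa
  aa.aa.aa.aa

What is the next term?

s(k+1) = s(k)·.·s(k) — each term doubles the last with '.' between the halves.
Doubling aa.aa.aa.aa with '.' between the halves:

aa.aa.aa.aa.aa.aa.aa.aa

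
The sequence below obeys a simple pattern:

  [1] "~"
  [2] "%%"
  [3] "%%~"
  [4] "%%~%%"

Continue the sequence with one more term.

%%~%%%%~

This is a Fibonacci-style word recurrence s(k) = s(k−1)·s(k−2): e.g. %%·~ = %%~.
Continuing: %%~%% · %%~ gives term 5.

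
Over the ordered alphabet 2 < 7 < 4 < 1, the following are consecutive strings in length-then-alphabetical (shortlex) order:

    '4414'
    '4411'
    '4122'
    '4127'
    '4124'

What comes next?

4121

The successor of 4124 increments the rightmost position that isn't already 1 and resets every position after it to 2.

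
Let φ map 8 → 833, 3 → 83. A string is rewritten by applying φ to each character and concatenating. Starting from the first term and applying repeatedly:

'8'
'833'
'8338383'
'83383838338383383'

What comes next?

φ(83383838338383383) expands symbol-by-symbol to 833 83 83 833 83 833 83 833 83 83 833 83 833 83 83 833 83; joining the 17 pieces gives the next term.

83383838338383383833838383383833838383383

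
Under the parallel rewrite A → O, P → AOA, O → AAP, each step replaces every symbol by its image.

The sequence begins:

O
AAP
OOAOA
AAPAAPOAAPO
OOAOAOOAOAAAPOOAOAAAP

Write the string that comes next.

Applying the rule to each of the 21 symbols of OOAOAOOAOAAAPOOAOAAAP gives the pieces AAP AAP O AAP O AAP AAP O AAP O O O AOA AAP AAP O AAP O O O AOA, which concatenate to the answer.

AAPAAPOAAPOAAPAAPOAAPOOOAOAAAPAAPOAAPOOOAOA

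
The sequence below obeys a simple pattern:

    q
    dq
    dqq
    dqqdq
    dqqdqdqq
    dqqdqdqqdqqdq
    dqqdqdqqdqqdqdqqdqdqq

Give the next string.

Each term (from the third on) is the previous term followed by the one before it: term 3 = dq·q = dqq.
So term 8 is dqqdqdqqdqqdqdqqdqdqq·dqqdqdqqdqqdq.

dqqdqdqqdqqdqdqqdqdqqdqqdqdqqdqqdq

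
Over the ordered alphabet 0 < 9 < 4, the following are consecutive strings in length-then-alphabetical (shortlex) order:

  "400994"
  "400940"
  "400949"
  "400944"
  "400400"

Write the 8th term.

Advancing 3 positions from 400400 through 400400 → 400409 → 400404 reaches term 8.

400490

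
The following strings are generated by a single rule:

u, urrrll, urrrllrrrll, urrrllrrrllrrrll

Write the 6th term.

Every step adds rrrll to the end: s(k+1) = s(k)·rrrll.
From urrrllrrrllrrrll, 2 further steps: urrrllrrrllrrrll → urrrllrrrllrrrllrrrll → (answer).

urrrllrrrllrrrllrrrllrrrll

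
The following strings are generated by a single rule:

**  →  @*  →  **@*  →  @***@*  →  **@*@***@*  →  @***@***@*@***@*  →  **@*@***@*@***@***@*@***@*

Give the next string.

@***@***@*@***@***@*@***@*@***@***@*@***@*

From term 3 onward, concatenate the second-to-last term with the last: **·@* = **@*, @*·**@* = @***@*, …
The next term joins @***@***@*@***@* and **@*@***@*@***@***@*@***@*.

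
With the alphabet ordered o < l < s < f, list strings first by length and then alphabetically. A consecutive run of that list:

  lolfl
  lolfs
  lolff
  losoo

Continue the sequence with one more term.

Find the rightmost character of losoo below f, bump it to the next letter, and reset everything to its right to o.

losol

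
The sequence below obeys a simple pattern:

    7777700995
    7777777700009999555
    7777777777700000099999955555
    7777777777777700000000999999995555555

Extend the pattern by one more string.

Each string has the form 7^{3n+2} 0^{2n} 9^{2n} 5^{2n-1} (n = 1, 2, …).
For the next term, n = 5, so the run lengths are 17, 10, 10, 9.

7777777777777777700000000009999999999555555555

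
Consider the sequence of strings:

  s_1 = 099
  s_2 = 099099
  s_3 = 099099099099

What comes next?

099099099099099099099099

Each string is two copies of the previous one concatenated.
One more doubling of 099099099099 gives the answer.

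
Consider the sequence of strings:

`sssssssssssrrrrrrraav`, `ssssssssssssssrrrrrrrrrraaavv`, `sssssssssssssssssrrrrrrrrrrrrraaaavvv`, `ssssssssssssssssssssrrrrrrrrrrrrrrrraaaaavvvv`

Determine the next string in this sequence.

Reading off run lengths: s runs 11, 14, 17, 20; r runs 7, 10, 13, 16; a runs 2, 3, 4, 5; v runs 1, 2, 3, 4 — each is linear in n, where the shown terms are n = 3, 4, 5, 6.
At n = 7 the blocks have lengths 23, 19, 6, 5.

sssssssssssssssssssssssrrrrrrrrrrrrrrrrrrraaaaaavvvvv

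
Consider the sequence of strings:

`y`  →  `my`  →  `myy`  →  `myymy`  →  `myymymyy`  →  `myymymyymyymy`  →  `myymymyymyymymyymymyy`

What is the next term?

myymymyymyymymyymymyymyymymyymyymy

This is a Fibonacci-style word recurrence s(k) = s(k−1)·s(k−2): e.g. my·y = myy.
Continuing: myymymyymyymymyymymyy · myymymyymyymy gives term 8.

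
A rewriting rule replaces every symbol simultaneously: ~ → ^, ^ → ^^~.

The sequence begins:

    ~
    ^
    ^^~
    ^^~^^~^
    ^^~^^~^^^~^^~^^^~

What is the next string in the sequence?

^^~^^~^^^~^^~^^^~^^~^^~^^^~^^~^^^~^^~^^~^

Replace each of the 17 characters of ^^~^^~^^^~^^~^^^~ in place — ^^~ ^^~ ^ ^^~ ^^~ ^ ^^~ ^^~ ^^~ ^ ^^~ ^^~ ^ ^^~ ^^~ ^^~ ^ — and concatenate.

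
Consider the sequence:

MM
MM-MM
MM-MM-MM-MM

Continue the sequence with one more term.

Each string is two copies of the previous one joined by '-'.
Doubling MM-MM-MM-MM with '-' between the halves:

MM-MM-MM-MM-MM-MM-MM-MM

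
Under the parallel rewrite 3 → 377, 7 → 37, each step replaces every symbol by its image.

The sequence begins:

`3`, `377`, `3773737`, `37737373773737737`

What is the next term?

37737373773737737377373737737377373737737

Applying the rule to each of the 17 symbols of 37737373773737737 gives the pieces 377 37 37 377 37 377 37 377 37 37 377 37 377 37 37 377 37, which concatenate to the answer.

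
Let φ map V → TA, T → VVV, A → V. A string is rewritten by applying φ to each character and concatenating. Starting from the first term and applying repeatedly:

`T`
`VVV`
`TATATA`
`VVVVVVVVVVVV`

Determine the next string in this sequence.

Expanding VVVVVVVVVVVV: V→TA, V→TA, V→TA, V→TA, V→TA, V→TA, V→TA, V→TA, V→TA, V→TA, V→TA, V→TA. Concatenated: TA TA TA TA TA TA TA TA TA TA TA TA.

TATATATATATATATATATATATA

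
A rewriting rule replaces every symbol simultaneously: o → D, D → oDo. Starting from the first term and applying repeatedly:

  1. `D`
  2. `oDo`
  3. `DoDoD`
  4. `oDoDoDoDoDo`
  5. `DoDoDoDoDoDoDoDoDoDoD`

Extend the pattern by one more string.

Rewriting the 21 symbols of DoDoDoDoDoDoDoDoDoDoD one by one yields oDo D oDo D oDo D oDo D oDo D oDo D oDo D oDo D oDo D oDo D oDo; concatenated:

oDoDoDoDoDoDoDoDoDoDoDoDoDoDoDoDoDoDoDoDoDo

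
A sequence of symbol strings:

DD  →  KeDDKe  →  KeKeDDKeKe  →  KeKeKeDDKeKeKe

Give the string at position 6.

KeKeKeKeKeDDKeKeKeKeKe

s(k+1) = Ke·s(k)·Ke, so each term gains Ke as a prefix and Ke as a suffix.
From KeKeKeDDKeKeKe, 2 further steps: KeKeKeDDKeKeKe → KeKeKeKeDDKeKeKeKe → (answer).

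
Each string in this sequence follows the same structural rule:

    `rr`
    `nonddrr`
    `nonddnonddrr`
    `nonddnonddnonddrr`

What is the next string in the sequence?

nonddnonddnonddnonddrr

Every step adds nondd at the front: s(k+1) = nondd·s(k).
So the next term is nondd·nonddnonddnonddrr.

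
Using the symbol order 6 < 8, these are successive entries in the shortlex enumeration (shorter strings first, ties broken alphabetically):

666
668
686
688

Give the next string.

866

The successor of 688 increments the rightmost position that isn't already 8 and resets every position after it to 6.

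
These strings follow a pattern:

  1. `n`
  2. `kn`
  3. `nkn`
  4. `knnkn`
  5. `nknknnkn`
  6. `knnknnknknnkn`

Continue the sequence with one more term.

nknknnknknnknnknknnkn

From term 3 onward, concatenate the second-to-last term with the last: n·kn = nkn, kn·nkn = knnkn, …
So term 7 is nknknnkn·knnknnknknnkn.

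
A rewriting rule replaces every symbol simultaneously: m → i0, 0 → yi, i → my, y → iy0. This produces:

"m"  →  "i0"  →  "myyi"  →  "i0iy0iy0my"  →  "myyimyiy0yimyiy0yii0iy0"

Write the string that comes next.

Replace each of the 23 characters of myyimyiy0yimyiy0yii0iy0 in place — i0 iy0 iy0 my i0 iy0 my iy0 yi iy0 my i0 iy0 my iy0 yi iy0 my my yi my iy0 yi — and concatenate.

i0iy0iy0myi0iy0myiy0yiiy0myi0iy0myiy0yiiy0mymyyimyiy0yi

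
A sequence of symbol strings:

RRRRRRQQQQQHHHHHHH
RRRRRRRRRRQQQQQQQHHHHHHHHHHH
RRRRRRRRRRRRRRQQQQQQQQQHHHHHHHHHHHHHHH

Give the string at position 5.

RRRRRRRRRRRRRRRRRRRRRRQQQQQQQQQQQQQHHHHHHHHHHHHHHHHHHHHHHH

Each string has the form R^{4n-2} Q^{2n+1} H^{4n-1}, where the shown terms are n = 2, 3, 4.
At n = 6 the blocks have lengths 22, 13, 23.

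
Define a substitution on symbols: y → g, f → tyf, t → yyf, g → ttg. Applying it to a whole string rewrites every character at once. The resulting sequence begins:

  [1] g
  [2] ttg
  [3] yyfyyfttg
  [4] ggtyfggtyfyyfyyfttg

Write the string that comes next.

Replace each of the 19 characters of ggtyfggtyfyyfyyfttg in place — ttg ttg yyf g tyf ttg ttg yyf g tyf g g tyf g g tyf yyf yyf ttg — and concatenate.

ttgttgyyfgtyfttgttgyyfgtyfggtyfggtyfyyfyyfttg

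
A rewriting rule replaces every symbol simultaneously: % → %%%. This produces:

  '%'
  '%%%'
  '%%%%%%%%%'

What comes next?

Expanding %%%%%%%%%: %→%%%, %→%%%, %→%%%, %→%%%, %→%%%, %→%%%, %→%%%, %→%%%, %→%%%. Concatenated: %%% %%% %%% %%% %%% %%% %%% %%% %%%.

%%%%%%%%%%%%%%%%%%%%%%%%%%%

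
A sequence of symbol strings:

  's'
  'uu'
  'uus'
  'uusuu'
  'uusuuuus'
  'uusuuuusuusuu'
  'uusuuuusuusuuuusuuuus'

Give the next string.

uusuuuusuusuuuusuuuusuusuuuusuusuu

Each term (from the third on) is the previous term followed by the one before it: term 3 = uu·s = uus.
The next term joins uusuuuusuusuuuusuuuus and uusuuuusuusuu.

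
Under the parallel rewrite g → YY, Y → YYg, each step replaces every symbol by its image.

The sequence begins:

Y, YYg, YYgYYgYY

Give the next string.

YYgYYgYYYYgYYgYYYYgYYg

Rewriting each symbol of YYgYYgYY: Y→YYg, Y→YYg, g→YY, Y→YYg, Y→YYg, g→YY, Y→YYg, Y→YYg, which concatenates to YYg YYg YY YYg YYg YY YYg YYg.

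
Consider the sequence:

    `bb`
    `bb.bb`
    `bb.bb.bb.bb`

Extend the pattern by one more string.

bb.bb.bb.bb.bb.bb.bb.bb

Every step duplicates the string with '.' between the halves.
One more doubling of bb.bb.bb.bb gives the answer.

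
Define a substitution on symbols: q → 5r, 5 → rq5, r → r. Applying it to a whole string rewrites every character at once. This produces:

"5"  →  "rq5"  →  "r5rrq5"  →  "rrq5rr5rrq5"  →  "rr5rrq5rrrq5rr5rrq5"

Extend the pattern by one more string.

rrrq5rr5rrq5rrr5rrq5rrrq5rr5rrq5

φ(rr5rrq5rrrq5rr5rrq5) expands symbol-by-symbol to r r rq5 r r 5r rq5 r r r 5r rq5 r r rq5 r r 5r rq5; joining the 19 pieces gives the next term.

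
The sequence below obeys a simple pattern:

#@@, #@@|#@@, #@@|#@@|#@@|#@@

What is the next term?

Each string is two copies of the previous one joined by '|'.
So the next term is two copies of #@@|#@@|#@@|#@@ with '|' between the halves.

#@@|#@@|#@@|#@@|#@@|#@@|#@@|#@@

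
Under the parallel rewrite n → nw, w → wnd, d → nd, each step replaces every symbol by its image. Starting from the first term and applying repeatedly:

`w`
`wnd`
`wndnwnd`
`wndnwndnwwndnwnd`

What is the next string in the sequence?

wndnwndnwwndnwndnwwndwndnwndnwwndnwnd

φ(wndnwndnwwndnwnd) expands symbol-by-symbol to wnd nw nd nw wnd nw nd nw wnd wnd nw nd nw wnd nw nd; joining the 16 pieces gives the next term.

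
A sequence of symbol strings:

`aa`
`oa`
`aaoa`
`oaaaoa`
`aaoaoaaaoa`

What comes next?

Each term (from the third on) is the two preceding terms concatenated in order: term 3 = aa·oa = aaoa.
Continuing: oaaaoa · aaoaoaaaoa gives term 6.

oaaaoaaaoaoaaaoa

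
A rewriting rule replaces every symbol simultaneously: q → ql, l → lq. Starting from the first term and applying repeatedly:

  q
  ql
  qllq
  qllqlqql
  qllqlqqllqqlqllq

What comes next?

qllqlqqllqqlqllqlqqlqllqqllqlqql

Replace each of the 16 characters of qllqlqqllqqlqllq in place — ql lq lq ql lq ql ql lq lq ql ql lq ql lq lq ql — and concatenate.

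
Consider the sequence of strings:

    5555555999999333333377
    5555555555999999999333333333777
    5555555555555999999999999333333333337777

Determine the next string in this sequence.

5555555555555555999999999999999333333333333377777

Term n consists of 3n+1 5's, followed by 3n 9's, followed by 2n+3 3's, followed by n 7's, where the shown terms are n = 2, 3, 4.
At n = 5 the blocks have lengths 16, 15, 13, 5.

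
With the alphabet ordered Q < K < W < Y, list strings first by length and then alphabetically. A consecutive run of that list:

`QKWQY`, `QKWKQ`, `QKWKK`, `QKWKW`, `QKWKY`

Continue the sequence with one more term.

QKWWQ

The successor of QKWKY increments the rightmost position that isn't already Y and resets every position after it to Q.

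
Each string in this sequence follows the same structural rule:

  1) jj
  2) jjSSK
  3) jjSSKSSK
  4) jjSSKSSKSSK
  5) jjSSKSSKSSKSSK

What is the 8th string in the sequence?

jjSSKSSKSSKSSKSSKSSKSSK

Every step adds SSK to the end: s(k+1) = s(k)·SSK.
From jjSSKSSKSSKSSK, 3 further steps: jjSSKSSKSSKSSK → jjSSKSSKSSKSSKSSK → jjSSKSSKSSKSSKSSKSSK → (answer).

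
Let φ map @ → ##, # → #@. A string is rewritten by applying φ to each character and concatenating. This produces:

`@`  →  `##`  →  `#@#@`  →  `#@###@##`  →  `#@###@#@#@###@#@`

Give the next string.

#@###@#@#@###@###@###@#@#@###@##

Applying the rule to each of the 16 symbols of #@###@#@#@###@#@ gives the pieces #@ ## #@ #@ #@ ## #@ ## #@ ## #@ #@ #@ ## #@ ##, which concatenate to the answer.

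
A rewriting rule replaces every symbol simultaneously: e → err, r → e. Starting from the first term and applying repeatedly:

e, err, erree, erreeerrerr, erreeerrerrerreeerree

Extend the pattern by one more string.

erreeerrerrerreeerreeerreeerrerrerreeerrerr

φ(erreeerrerrerreeerree) expands symbol-by-symbol to err e e err err err e e err e e err e e err err err e e err err; joining the 21 pieces gives the next term.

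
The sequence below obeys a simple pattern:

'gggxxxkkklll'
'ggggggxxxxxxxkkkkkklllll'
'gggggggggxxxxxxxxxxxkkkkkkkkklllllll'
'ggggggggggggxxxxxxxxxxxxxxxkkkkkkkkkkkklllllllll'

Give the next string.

gggggggggggggggxxxxxxxxxxxxxxxxxxxkkkkkkkkkkkkkkklllllllllll

Each string has the form g^{3n} x^{4n-1} k^{3n} l^{2n+1} (n = 1, 2, …).
For the next term, n = 5, so the run lengths are 15, 19, 15, 11.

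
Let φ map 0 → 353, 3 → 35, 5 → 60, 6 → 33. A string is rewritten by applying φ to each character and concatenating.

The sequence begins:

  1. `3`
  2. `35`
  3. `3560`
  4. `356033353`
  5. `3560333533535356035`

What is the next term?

Rewriting the 19 symbols of 3560333533535356035 one by one yields 35 60 33 353 35 35 35 60 35 35 60 35 60 35 60 33 353 35 60; concatenated:

3560333533535356035356035603560333533560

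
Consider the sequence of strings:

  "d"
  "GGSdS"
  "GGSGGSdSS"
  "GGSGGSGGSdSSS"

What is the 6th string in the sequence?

s(k+1) = GGS·s(k)·S, so each term gains GGS as a prefix and S as a suffix.
From GGSGGSGGSdSSS, 2 further steps: GGSGGSGGSdSSS → GGSGGSGGSGGSdSSSS → (answer).

GGSGGSGGSGGSGGSdSSSSS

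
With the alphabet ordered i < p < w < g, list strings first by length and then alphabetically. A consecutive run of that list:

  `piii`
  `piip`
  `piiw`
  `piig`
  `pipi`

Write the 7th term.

Advancing 2 positions from pipi through pipi → pipp reaches term 7.

pipw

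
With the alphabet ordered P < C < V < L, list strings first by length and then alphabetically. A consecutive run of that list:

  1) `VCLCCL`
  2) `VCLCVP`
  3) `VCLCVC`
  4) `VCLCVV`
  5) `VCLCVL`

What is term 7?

Advancing 2 positions from VCLCVL through VCLCVL → VCLCLP reaches term 7.

VCLCLC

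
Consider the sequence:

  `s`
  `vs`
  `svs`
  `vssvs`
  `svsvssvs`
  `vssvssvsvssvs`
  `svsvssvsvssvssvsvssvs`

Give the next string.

This is a Fibonacci-style word recurrence s(k) = s(k−2)·s(k−1): e.g. s·vs = svs.
So term 8 is vssvssvsvssvs·svsvssvsvssvssvsvssvs.

vssvssvsvssvssvsvssvsvssvssvsvssvs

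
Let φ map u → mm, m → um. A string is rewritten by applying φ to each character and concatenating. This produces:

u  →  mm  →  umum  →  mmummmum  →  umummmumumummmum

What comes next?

mmummmumumummmummmummmumumummmum

φ(umummmumumummmum) expands symbol-by-symbol to mm um mm um um um mm um mm um mm um um um mm um; joining the 16 pieces gives the next term.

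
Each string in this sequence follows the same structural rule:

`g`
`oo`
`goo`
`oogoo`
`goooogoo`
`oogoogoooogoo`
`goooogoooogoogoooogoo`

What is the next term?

oogoogoooogoogoooogoooogoogoooogoo

Each term (from the third on) is the two preceding terms concatenated in order: term 3 = g·oo = goo.
The next term joins oogoogoooogoo and goooogoooogoogoooogoo.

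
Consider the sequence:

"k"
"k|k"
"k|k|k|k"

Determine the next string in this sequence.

s(k+1) = s(k)·|·s(k) — each term doubles the last with '|' between the halves.
One more doubling of k|k|k|k gives the answer.

k|k|k|k|k|k|k|k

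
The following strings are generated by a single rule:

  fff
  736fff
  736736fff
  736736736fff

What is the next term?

The strings grow by a fixed prefix 736 each time.
Applying this once more to 736736736fff:

736736736736fff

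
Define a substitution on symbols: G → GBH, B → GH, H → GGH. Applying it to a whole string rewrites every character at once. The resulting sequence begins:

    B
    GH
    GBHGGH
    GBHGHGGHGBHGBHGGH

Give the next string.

GBHGHGGHGBHGGHGBHGBHGGHGBHGHGGHGBHGHGGHGBHGBHGGH

Applying the rule to each of the 17 symbols of GBHGHGGHGBHGBHGGH gives the pieces GBH GH GGH GBH GGH GBH GBH GGH GBH GH GGH GBH GH GGH GBH GBH GGH, which concatenate to the answer.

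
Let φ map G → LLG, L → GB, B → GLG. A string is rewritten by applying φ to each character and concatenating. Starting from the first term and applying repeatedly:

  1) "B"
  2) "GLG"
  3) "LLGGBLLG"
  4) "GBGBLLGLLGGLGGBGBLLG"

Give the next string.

LLGGLGLLGGLGGBGBLLGGBGBLLGLLGGBLLGLLGGLGLLGGLGGBGBLLG

Applying the rule to each of the 20 symbols of GBGBLLGLLGGLGGBGBLLG gives the pieces LLG GLG LLG GLG GB GB LLG GB GB LLG LLG GB LLG LLG GLG LLG GLG GB GB LLG, which concatenate to the answer.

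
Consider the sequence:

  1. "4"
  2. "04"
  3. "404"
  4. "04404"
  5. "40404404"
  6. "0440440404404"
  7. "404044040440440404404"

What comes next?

Each term (from the third on) is the two preceding terms concatenated in order: term 3 = 4·04 = 404.
Continuing: 0440440404404 · 404044040440440404404 gives term 8.

0440440404404404044040440440404404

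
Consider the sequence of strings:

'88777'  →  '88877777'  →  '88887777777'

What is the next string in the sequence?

Reading off run lengths: 8 runs 2, 3, 4; 7 runs 3, 5, 7 — each is linear in n (n = 1, 2, …).
At n = 4 the blocks have lengths 5, 9.

88888777777777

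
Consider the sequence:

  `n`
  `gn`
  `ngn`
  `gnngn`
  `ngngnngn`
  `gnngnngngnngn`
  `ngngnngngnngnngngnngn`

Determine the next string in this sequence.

This is a Fibonacci-style word recurrence s(k) = s(k−2)·s(k−1): e.g. n·gn = ngn.
Continuing: gnngnngngnngn · ngngnngngnngnngngnngn gives term 8.

gnngnngngnngnngngnngngnngnngngnngn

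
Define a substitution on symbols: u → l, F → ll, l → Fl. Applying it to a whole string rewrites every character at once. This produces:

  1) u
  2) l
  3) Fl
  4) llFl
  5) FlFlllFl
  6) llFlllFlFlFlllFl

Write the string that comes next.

φ(llFlllFlFlFlllFl) expands symbol-by-symbol to Fl Fl ll Fl Fl Fl ll Fl ll Fl ll Fl Fl Fl ll Fl; joining the 16 pieces gives the next term.

FlFlllFlFlFlllFlllFlllFlFlFlllFl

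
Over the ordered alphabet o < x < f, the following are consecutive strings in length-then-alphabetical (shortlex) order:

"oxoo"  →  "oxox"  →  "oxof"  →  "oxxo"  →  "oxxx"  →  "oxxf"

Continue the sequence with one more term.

Treat oxxf as a base-3 numeral over the given alphabet and add one, carrying through any trailing f's.

oxfo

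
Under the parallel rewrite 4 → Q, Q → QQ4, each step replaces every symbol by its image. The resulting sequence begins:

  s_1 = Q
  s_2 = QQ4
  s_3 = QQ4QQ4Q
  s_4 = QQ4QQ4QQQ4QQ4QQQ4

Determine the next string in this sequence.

QQ4QQ4QQQ4QQ4QQQ4QQ4QQ4QQQ4QQ4QQQ4QQ4QQ4Q

Replace each of the 17 characters of QQ4QQ4QQQ4QQ4QQQ4 in place — QQ4 QQ4 Q QQ4 QQ4 Q QQ4 QQ4 QQ4 Q QQ4 QQ4 Q QQ4 QQ4 QQ4 Q — and concatenate.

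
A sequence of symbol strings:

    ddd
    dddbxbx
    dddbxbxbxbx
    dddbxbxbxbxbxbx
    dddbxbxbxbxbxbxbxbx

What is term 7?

dddbxbxbxbxbxbxbxbxbxbxbxbx

Each term is the previous one with bxbx appended.
From dddbxbxbxbxbxbxbxbx, 2 further steps: dddbxbxbxbxbxbxbxbx → dddbxbxbxbxbxbxbxbxbxbx → (answer).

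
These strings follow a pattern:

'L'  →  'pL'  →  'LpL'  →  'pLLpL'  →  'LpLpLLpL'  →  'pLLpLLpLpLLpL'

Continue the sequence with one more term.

LpLpLLpLpLLpLLpLpLLpL

Each term (from the third on) is the two preceding terms concatenated in order: term 3 = L·pL = LpL.
Continuing: LpLpLLpL · pLLpLLpLpLLpL gives term 7.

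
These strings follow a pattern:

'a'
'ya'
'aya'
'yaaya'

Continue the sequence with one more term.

ayayaaya

This is a Fibonacci-style word recurrence s(k) = s(k−2)·s(k−1): e.g. a·ya = aya.
The next term joins aya and yaaya.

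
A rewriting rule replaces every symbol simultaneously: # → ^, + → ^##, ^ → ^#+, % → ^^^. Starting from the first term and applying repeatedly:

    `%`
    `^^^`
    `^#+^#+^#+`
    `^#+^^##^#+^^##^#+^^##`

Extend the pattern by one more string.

Replace each of the 21 characters of ^#+^^##^#+^^##^#+^^## in place — ^#+ ^ ^## ^#+ ^#+ ^ ^ ^#+ ^ ^## ^#+ ^#+ ^ ^ ^#+ ^ ^## ^#+ ^#+ ^ ^ — and concatenate.

^#+^^##^#+^#+^^^#+^^##^#+^#+^^^#+^^##^#+^#+^^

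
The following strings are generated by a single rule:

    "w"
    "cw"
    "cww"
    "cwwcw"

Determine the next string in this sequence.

This is a Fibonacci-style word recurrence s(k) = s(k−1)·s(k−2): e.g. cw·w = cww.
Continuing: cwwcw · cww gives term 5.

cwwcwcww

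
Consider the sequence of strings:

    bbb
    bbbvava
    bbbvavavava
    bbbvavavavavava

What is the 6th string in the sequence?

bbbvavavavavavavavavava

The strings grow by a fixed suffix vava each time.
From bbbvavavavavava, 2 further steps: bbbvavavavavava → bbbvavavavavavavava → (answer).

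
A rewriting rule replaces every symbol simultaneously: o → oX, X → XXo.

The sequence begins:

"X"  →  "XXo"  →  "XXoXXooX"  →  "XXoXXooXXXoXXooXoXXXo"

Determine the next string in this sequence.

XXoXXooXXXoXXooXoXXXoXXoXXooXXXoXXooXoXXXooXXXoXXoXXooX

Replace each of the 21 characters of XXoXXooXXXoXXooXoXXXo in place — XXo XXo oX XXo XXo oX oX XXo XXo XXo oX XXo XXo oX oX XXo oX XXo XXo XXo oX — and concatenate.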